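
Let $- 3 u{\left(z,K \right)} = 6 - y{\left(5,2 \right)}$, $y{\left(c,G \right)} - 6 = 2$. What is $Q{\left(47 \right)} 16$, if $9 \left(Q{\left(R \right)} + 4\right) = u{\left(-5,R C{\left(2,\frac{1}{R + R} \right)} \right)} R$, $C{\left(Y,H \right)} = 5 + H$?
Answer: $- \frac{224}{27} \approx -8.2963$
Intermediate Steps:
$y{\left(c,G \right)} = 8$ ($y{\left(c,G \right)} = 6 + 2 = 8$)
$u{\left(z,K \right)} = \frac{2}{3}$ ($u{\left(z,K \right)} = - \frac{6 - 8}{3} = \left(- \frac{1}{3}\right) \left(-2\right) = \frac{2}{3}$)
$Q{\left(R \right)} = -4 + \frac{2 R}{27}$ ($Q{\left(R \right)} = -4 + \frac{\frac{2}{3} R}{9} = -4 + \frac{2 R}{27}$)
$Q{\left(47 \right)} 16 = \left(-4 + \frac{2}{27} \cdot 47\right) 16 = \left(-4 + \frac{94}{27}\right) 16 = \left(- \frac{14}{27}\right) 16 = - \frac{224}{27}$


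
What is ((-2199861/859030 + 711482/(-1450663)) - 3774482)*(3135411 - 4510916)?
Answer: 1293971598417373898934583/249232607378 ≈ 5.1918e+12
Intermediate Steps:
((-2199861/859030 + 711482/(-1450663)) - 3774482)*(3135411 - 4510916) = ((-2199861*1/859030 + 711482*(-1/1450663)) - 3774482)*(-1375505) = ((-2199861/859030 - 711482/1450663) - 3774482)*(-1375505) = (-3802441340303/1246163036890 - 3774482)*(-1375505) = -4703623754247981283/1246163036890*(-1375505) = 1293971598417373898934583/249232607378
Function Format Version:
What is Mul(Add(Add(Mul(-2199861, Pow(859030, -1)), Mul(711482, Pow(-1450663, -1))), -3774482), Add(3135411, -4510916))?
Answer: Rational(1293971598417373898934583, 249232607378) ≈ 5.1918e+12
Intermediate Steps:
Mul(Add(Add(Mul(-2199861, Pow(859030, -1)), Mul(711482, Pow(-1450663, -1))), -3774482), Add(3135411, -4510916)) = Mul(Add(Add(Mul(-2199861, Rational(1, 859030)), Mul(711482, Rational(-1, 1450663))), -3774482), -1375505) = Mul(Add(Add(Rational(-2199861, 859030), Rational(-711482, 1450663)), -3774482), -1375505) = Mul(Add(Rational(-3802441340303, 1246163036890), -3774482), -1375505) = Mul(Rational(-4703623754247981283, 1246163036890), -1375505) = Rational(1293971598417373898934583, 249232607378)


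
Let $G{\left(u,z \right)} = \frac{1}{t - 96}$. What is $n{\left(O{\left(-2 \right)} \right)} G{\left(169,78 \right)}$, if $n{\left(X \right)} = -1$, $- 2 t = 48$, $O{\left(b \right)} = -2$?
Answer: $\frac{1}{120} \approx 0.0083333$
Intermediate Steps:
$t = -24$ ($t = \left(- \frac{1}{2}\right) 48 = -24$)
$G{\left(u,z \right)} = - \frac{1}{120}$ ($G{\left(u,z \right)} = \frac{1}{-24 - 96} = \frac{1}{-120} = - \frac{1}{120}$)
$n{\left(O{\left(-2 \right)} \right)} G{\left(169,78 \right)} = \left(-1\right) \left(- \frac{1}{120}\right) = \frac{1}{120}$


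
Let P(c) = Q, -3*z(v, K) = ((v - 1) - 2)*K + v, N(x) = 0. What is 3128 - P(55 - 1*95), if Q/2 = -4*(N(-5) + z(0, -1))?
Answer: 3120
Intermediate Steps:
z(v, K) = -v/3 - K*(-3 + v)/3 (z(v, K) = -(((v - 1) - 2)*K + v)/3 = -(((-1 + v) - 2)*K + v)/3 = -((-3 + v)*K + v)/3 = -(K*(-3 + v) + v)/3 = -(v + K*(-3 + v))/3 = -v/3 - K*(-3 + v)/3)
Q = 8 (Q = 2*(-4*(0 + (-1 - ⅓*0 - ⅓*(-1)*0))) = 2*(-4*(0 + (-1 + 0 + 0))) = 2*(-4*(0 - 1)) = 2*(-4*(-1)) = 2*4 = 8)
P(c) = 8
3128 - P(55 - 1*95) = 3128 - 1*8 = 3128 - 8 = 3120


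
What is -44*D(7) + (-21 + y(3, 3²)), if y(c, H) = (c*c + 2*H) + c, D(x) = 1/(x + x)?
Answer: 41/7 ≈ 5.8571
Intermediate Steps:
D(x) = 1/(2*x)
y(c, H) = c + c² + 2*H (y(c, H) = (c² + 2*H) + c = c + c² + 2*H)
-44*D(7) + (-21 + y(3, 3²)) = -22/7 + (-21 + (3 + 3² + 2*3²)) = -22/7 + (-21 + (3 + 9 + 2*9)) = -44*1/14 + (-21 + (3 + 9 + 18)) = -22/7 + (-21 + 30) = -22/7 + 9 = 41/7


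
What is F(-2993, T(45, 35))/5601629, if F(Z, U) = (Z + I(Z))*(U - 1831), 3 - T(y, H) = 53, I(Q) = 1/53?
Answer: 27125388/26989667 ≈ 1.0050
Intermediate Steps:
I(Q) = 1/53
T(y, H) = -50 (T(y, H) = 3 - 1*53 = 3 - 53 = -50)
F(Z, U) = (-1831 + U)*(1/53 + Z) (F(Z, U) = (Z + 1/53)*(U - 1831) = (1/53 + Z)*(-1831 + U) = (-1831 + U)*(1/53 + Z))
F(-2993, T(45, 35))/5601629 = (-1831/53 - 1831*(-2993) + (1/53)*(-50) - 50*(-2993))/5601629 = (-1831/53 + 5480183 - 50/53 + 149650)*(1/5601629) = (298379268/53)*(1/5601629) = 27125388/26989667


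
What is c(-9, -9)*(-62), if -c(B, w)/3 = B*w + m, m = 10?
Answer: 16926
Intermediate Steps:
c(B, w) = -30 - 3*B*w (c(B, w) = -3*(B*w + 10) = -3*(10 + B*w) = -30 - 3*B*w)
c(-9, -9)*(-62) = (-30 - 3*(-9)*(-9))*(-62) = (-30 - 243)*(-62) = -273*(-62) = 16926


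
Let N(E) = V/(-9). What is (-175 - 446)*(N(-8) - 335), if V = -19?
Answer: 206724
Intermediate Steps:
N(E) = 19/9 (N(E) = -19/(-9) = -19*(-⅑) = 19/9)
(-175 - 446)*(N(-8) - 335) = (-175 - 446)*(19/9 - 335) = -621*(-2996/9) = 206724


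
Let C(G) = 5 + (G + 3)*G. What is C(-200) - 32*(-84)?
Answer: 42093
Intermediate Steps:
C(G) = 5 + G*(3 + G) (C(G) = 5 + (3 + G)*G = 5 + G*(3 + G))
C(-200) - 32*(-84) = (5 + (-200)**2 + 3*(-200)) - 32*(-84) = (5 + 40000 - 600) + 2688 = 39405 + 2688 = 42093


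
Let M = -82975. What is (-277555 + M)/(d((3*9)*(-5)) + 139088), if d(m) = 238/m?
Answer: -24335775/9388321 ≈ -2.5921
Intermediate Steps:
(-277555 + M)/(d((3*9)*(-5)) + 139088) = (-277555 - 82975)/(238/(((3*9)*(-5))) + 139088) = -360530/(238/((27*(-5))) + 139088) = -360530/(238/(-135) + 139088) = -360530/(238*(-1/135) + 139088) = -360530/(-238/135 + 139088) = -360530/18776642/135 = -360530*135/18776642 = -24335775/9388321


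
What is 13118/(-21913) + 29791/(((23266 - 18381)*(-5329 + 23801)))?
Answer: -1183059364777/1977335332360 ≈ -0.59831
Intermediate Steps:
13118/(-21913) + 29791/(((23266 - 18381)*(-5329 + 23801))) = 13118*(-1/21913) + 29791/((4885*18472)) = -13118/21913 + 29791/90235720 = -1183059364777/1977335332360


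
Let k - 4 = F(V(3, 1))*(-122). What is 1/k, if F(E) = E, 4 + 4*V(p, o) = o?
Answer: 2/191 ≈ 0.010471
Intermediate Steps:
V(p, o) = -1 + o/4
k = 191/2 (k = 4 + (-1 + (¼)*1)*(-122) = 4 + (-1 + ¼)*(-122) = 4 - ¾*(-122) = 4 + 183/2 = 191/2 ≈ 95.500)
1/k = 1/(191/2) = 2/191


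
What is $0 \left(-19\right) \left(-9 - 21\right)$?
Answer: $0$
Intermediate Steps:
$0 \left(-19\right) \left(-9 - 21\right) = 0 \left(-30\right) = 0$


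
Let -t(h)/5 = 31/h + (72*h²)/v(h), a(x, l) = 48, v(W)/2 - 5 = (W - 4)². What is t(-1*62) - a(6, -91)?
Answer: -1780691/8722 ≈ -204.16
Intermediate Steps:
v(W) = 10 + 2*(-4 + W)² (v(W) = 10 + 2*(W - 4)² = 10 + 2*(-4 + W)²)
t(h) = -155/h - 360*h²/(10 + 2*(-4 + h)²) (t(h) = -5*(31/h + (72*h²)/(10 + 2*(-4 + h)²)) = -5*(31/h + 72*h²/(10 + 2*(-4 + h)²)) = -155/h - 360*h²/(10 + 2*(-4 + h)²))
t(-1*62) - a(6, -91) = 5*(-155 - 36*(-1*62)³ - 31*(-4 - 1*62)²)/(((-1*62))*(5 + (-4 - 1*62)²)) - 1*48 = 5*(-155 - 36*(-62)³ - 31*(-4 - 62)²)/(-62*(5 + (-4 - 62)²)) - 48 = 5*(-1/62)*(-155 - 36*(-238328) - 31*(-66)²)/(5 + (-66)²) - 48 = 5*(-1/62)*(-155 + 8579808 - 31*4356)/(5 + 4356) - 48 = 5*(-1/62)*(-155 + 8579808 - 135036)/4361 - 48 = 5*(-1/62)*(1/4361)*8444617 - 48 = -1362035/8722 - 48 = -1780691/8722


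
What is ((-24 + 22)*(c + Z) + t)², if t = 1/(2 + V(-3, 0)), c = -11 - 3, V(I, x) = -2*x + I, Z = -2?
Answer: 961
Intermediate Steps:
V(I, x) = I - 2*x
c = -14
t = -1 (t = 1/(2 + (-3 - 2*0)) = 1/(2 + (-3 + 0)) = 1/(2 - 3) = 1/(-1) = -1)
((-24 + 22)*(c + Z) + t)² = ((-24 + 22)*(-14 - 2) - 1)² = (-2*(-16) - 1)² = (32 - 1)² = 31² = 961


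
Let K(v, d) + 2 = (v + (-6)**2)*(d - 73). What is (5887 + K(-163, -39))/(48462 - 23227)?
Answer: 20109/25235 ≈ 0.79687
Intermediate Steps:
K(v, d) = -2 + (-73 + d)*(36 + v) (K(v, d) = -2 + (v + (-6)**2)*(d - 73) = -2 + (v + 36)*(-73 + d) = -2 + (36 + v)*(-73 + d) = -2 + (-73 + d)*(36 + v))
(5887 + K(-163, -39))/(48462 - 23227) = (5887 + (-2630 - 73*(-163) + 36*(-39) - 39*(-163)))/(48462 - 23227) = (5887 + (-2630 + 11899 - 1404 + 6357))/25235 = (5887 + 14222)*(1/25235) = 20109*(1/25235) = 20109/25235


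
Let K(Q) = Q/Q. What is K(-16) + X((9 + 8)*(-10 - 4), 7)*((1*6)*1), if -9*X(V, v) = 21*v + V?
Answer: 185/3 ≈ 61.667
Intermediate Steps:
X(V, v) = -7*v/3 - V/9 (X(V, v) = -(21*v + V)/9 = -(V + 21*v)/9 = -7*v/3 - V/9)
K(Q) = 1
K(-16) + X((9 + 8)*(-10 - 4), 7)*((1*6)*1) = 1 + (-7/3*7 - (9 + 8)*(-10 - 4)/9)*((1*6)*1) = 1 + (-49/3 - 17*(-14)/9)*(6*1) = 1 + (-49/3 - ⅑*(-238))*6 = 1 + (-49/3 + 238/9)*6 = 1 + (91/9)*6 = 1 + 182/3 = 185/3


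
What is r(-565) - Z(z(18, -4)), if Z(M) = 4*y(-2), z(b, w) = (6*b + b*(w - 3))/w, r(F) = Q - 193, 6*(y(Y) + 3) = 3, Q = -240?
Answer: -423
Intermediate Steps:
y(Y) = -5/2 (y(Y) = -3 + (⅙)*3 = -3 + ½ = -5/2)
r(F) = -433 (r(F) = -240 - 193 = -433)
z(b, w) = (6*b + b*(-3 + w))/w
Z(M) = -10 (Z(M) = 4*(-5/2) = -10)
r(-565) - Z(z(18, -4)) = -433 - 1*(-10) = -433 + 10 = -423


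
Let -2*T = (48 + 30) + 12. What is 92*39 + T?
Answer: 3543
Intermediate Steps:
T = -45 (T = -((48 + 30) + 12)/2 = -(78 + 12)/2 = -½*90 = -45)
92*39 + T = 92*39 - 45 = 3588 - 45 = 3543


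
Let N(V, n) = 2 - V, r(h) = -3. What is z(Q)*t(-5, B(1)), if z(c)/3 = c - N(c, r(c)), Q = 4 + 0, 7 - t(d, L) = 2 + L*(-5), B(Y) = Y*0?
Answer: 90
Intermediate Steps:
B(Y) = 0
t(d, L) = 5 + 5*L (t(d, L) = 7 - (2 + L*(-5)) = 7 - (2 - 5*L) = 7 + (-2 + 5*L) = 5 + 5*L)
Q = 4
z(c) = -6 + 6*c (z(c) = 3*(c - (2 - c)) = 3*(c + (-2 + c)) = 3*(-2 + 2*c) = -6 + 6*c)
z(Q)*t(-5, B(1)) = (-6 + 6*4)*(5 + 5*0) = (-6 + 24)*(5 + 0) = 18*5 = 90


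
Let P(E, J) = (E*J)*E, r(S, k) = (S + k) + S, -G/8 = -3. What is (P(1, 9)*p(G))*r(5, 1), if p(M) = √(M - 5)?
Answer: 99*√19 ≈ 431.53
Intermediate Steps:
G = 24 (G = -8*(-3) = 24)
p(M) = √(-5 + M)
r(S, k) = k + 2*S
P(E, J) = J*E²
(P(1, 9)*p(G))*r(5, 1) = ((9*1²)*√(-5 + 24))*(1 + 2*5) = ((9*1)*√19)*(1 + 10) = (9*√19)*11 = 99*√19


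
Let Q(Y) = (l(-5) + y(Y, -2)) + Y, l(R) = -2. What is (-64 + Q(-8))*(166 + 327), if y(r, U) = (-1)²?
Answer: -35989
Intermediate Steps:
y(r, U) = 1
Q(Y) = -1 + Y (Q(Y) = (-2 + 1) + Y = -1 + Y)
(-64 + Q(-8))*(166 + 327) = (-64 + (-1 - 8))*(166 + 327) = (-64 - 9)*493 = -73*493 = -35989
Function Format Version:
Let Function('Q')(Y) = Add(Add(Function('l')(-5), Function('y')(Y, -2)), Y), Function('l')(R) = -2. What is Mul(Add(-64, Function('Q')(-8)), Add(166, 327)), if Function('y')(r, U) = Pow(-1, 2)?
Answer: -35989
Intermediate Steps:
Function('y')(r, U) = 1
Function('Q')(Y) = Add(-1, Y) (Function('Q')(Y) = Add(Add(-2, 1), Y) = Add(-1, Y))
Mul(Add(-64, Function('Q')(-8)), Add(166, 327)) = Mul(Add(-64, Add(-1, -8)), Add(166, 327)) = Mul(Add(-64, -9), 493) = Mul(-73, 493) = -35989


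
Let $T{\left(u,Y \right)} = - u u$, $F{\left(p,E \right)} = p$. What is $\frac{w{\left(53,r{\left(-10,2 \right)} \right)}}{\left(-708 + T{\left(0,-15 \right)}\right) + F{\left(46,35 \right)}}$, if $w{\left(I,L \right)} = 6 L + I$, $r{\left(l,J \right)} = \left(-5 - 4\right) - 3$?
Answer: $\frac{19}{662} \approx 0.028701$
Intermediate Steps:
$r{\left(l,J \right)} = -12$ ($r{\left(l,J \right)} = -9 - 3 = -12$)
$T{\left(u,Y \right)} = - u^{2}$
$w{\left(I,L \right)} = I + 6 L$
$\frac{w{\left(53,r{\left(-10,2 \right)} \right)}}{\left(-708 + T{\left(0,-15 \right)}\right) + F{\left(46,35 \right)}} = \frac{53 + 6 \left(-12\right)}{\left(-708 - 0^{2}\right) + 46} = \frac{53 - 72}{\left(-708 - 0\right) + 46} = - \frac{19}{\left(-708 + 0\right) + 46} = - \frac{19}{-708 + 46} = - \frac{19}{-662} = \left(-19\right) \left(- \frac{1}{662}\right) = \frac{19}{662}$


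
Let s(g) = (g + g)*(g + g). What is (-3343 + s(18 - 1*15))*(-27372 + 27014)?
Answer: 1183906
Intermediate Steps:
s(g) = 4*g² (s(g) = (2*g)*(2*g) = 4*g²)
(-3343 + s(18 - 1*15))*(-27372 + 27014) = (-3343 + 4*(18 - 1*15)²)*(-27372 + 27014) = (-3343 + 4*(18 - 15)²)*(-358) = (-3343 + 4*3²)*(-358) = (-3343 + 4*9)*(-358) = (-3343 + 36)*(-358) = -3307*(-358) = 1183906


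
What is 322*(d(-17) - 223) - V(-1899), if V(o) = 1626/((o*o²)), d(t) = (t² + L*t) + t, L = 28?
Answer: -313861023185560/2282725233 ≈ -1.3749e+5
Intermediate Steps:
d(t) = t² + 29*t (d(t) = (t² + 28*t) + t = t² + 29*t)
V(o) = 1626/o³ (V(o) = 1626/(o³) = 1626/o³)
322*(d(-17) - 223) - V(-1899) = 322*(-17*(29 - 17) - 223) - 1626/(-1899)³ = 322*(-17*12 - 223) - 1626*(-1)/6848175699 = 322*(-204 - 223) - 1*(-542/2282725233) = 322*(-427) + 542/2282725233 = -137494 + 542/2282725233 = -313861023185560/2282725233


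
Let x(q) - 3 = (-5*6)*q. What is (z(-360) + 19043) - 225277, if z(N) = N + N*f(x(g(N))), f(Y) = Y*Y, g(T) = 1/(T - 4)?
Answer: -1739129804/8281 ≈ -2.1001e+5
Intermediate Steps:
g(T) = 1/(-4 + T)
x(q) = 3 - 30*q (x(q) = 3 + (-5*6)*q = 3 - 30*q)
f(Y) = Y²
z(N) = N + N*(3 - 30/(-4 + N))²
(z(-360) + 19043) - 225277 = ((-360 + 9*(-360)*(-14 - 360)²/(-4 - 360)²) + 19043) - 225277 = ((-360 + 9*(-360)*(-374)²/(-364)²) + 19043) - 225277 = ((-360 + 9*(-360)*139876*(1/132496)) + 19043) - 225277 = ((-360 - 28324890/8281) + 19043) - 225277 = (-31306050/8281 + 19043) - 225277 = 126389033/8281 - 225277 = -1739129804/8281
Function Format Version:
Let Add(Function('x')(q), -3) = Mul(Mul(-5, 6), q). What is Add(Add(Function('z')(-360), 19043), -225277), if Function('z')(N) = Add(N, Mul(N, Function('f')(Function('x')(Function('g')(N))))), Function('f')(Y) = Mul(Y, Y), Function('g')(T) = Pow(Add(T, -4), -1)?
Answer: Rational(-1739129804, 8281) ≈ -2.1001e+5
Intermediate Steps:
Function('g')(T) = Pow(Add(-4, T), -1)
Function('x')(q) = Add(3, Mul(-30, q)) (Function('x')(q) = Add(3, Mul(Mul(-5, 6), q)) = Add(3, Mul(-30, q)))
Function('f')(Y) = Pow(Y, 2)
Function('z')(N) = Add(N, Mul(N, Pow(Add(3, Mul(-30, Pow(Add(-4, N), -1))), 2)))
Add(Add(Function('z')(-360), 19043), -225277) = Add(Add(Add(-360, Mul(9, -360, Pow(Add(-14, -360), 2), Pow(Add(-4, -360), -2))), 19043), -225277) = Add(Add(Add(-360, Mul(9, -360, Pow(-374, 2), Pow(-364, -2))), 19043), -225277) = Add(Add(Add(-360, Mul(9, -360, 139876, Rational(1, 132496))), 19043), -225277) = Add(Add(Add(-360, Rational(-28324890, 8281)), 19043), -225277) = Add(Add(Rational(-31306050, 8281), 19043), -225277) = Add(Rational(126389033, 8281), -225277) = Rational(-1739129804, 8281)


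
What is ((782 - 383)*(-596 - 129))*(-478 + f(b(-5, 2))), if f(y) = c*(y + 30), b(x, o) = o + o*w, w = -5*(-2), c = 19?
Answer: -147530250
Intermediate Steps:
w = 10
b(x, o) = 11*o (b(x, o) = o + o*10 = o + 10*o = 11*o)
f(y) = 570 + 19*y (f(y) = 19*(y + 30) = 19*(30 + y) = 570 + 19*y)
((782 - 383)*(-596 - 129))*(-478 + f(b(-5, 2))) = ((782 - 383)*(-596 - 129))*(-478 + (570 + 19*(11*2))) = (399*(-725))*(-478 + (570 + 19*22)) = -289275*(-478 + (570 + 418)) = -289275*(-478 + 988) = -289275*510 = -147530250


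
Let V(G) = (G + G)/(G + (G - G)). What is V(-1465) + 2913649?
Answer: 2913651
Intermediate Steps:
V(G) = 2 (V(G) = (2*G)/(G + 0) = (2*G)/G = 2)
V(-1465) + 2913649 = 2 + 2913649 = 2913651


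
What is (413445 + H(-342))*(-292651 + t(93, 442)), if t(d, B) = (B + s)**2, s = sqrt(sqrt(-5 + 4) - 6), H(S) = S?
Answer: -120895006053 + 413103*(442 + sqrt(-6 + I))**2 ≈ -4.0118e+10 + 8.98e+8*I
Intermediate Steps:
s = sqrt(-6 + I) (s = sqrt(sqrt(-1) - 6) = sqrt(I - 6) = sqrt(-6 + I) ≈ 0.20342 + 2.4579*I)
t(d, B) = (B + sqrt(-6 + I))**2
(413445 + H(-342))*(-292651 + t(93, 442)) = (413445 - 342)*(-292651 + (442 + sqrt(-6 + I))**2) = 413103*(-292651 + (442 + sqrt(-6 + I))**2) = -120895006053 + 413103*(442 + sqrt(-6 + I))**2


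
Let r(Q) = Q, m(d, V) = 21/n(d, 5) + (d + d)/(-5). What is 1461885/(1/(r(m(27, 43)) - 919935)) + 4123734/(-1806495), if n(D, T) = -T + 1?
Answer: -3239316848224413617/2408660 ≈ -1.3449e+12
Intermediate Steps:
n(D, T) = 1 - T
m(d, V) = -21/4 - 2*d/5 (m(d, V) = 21/(1 - 1*5) + (d + d)/(-5) = 21/(1 - 5) + (2*d)*(-⅕) = 21/(-4) - 2*d/5 = 21*(-¼) - 2*d/5 = -21/4 - 2*d/5)
1461885/(1/(r(m(27, 43)) - 919935)) + 4123734/(-1806495) = 1461885/(1/((-21/4 - ⅖*27) - 919935)) + 4123734/(-1806495) = 1461885/(1/((-21/4 - 54/5) - 919935)) + 4123734*(-1/1806495) = 1461885/(1/(-321/20 - 919935)) - 1374578/602165 = 1461885/(1/(-18399021/20)) - 1374578/602165 = 1461885/(-20/18399021) - 1374578/602165 = 1461885*(-18399021/20) - 1374578/602165 = -5379450562917/4 - 1374578/602165 = -3239316848224413617/2408660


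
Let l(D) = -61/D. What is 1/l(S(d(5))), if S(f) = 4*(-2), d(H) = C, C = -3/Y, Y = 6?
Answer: 8/61 ≈ 0.13115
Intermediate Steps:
C = -½ (C = -3/6 = -3*⅙ = -½ ≈ -0.50000)
d(H) = -½
S(f) = -8
1/l(S(d(5))) = 1/(-61/(-8)) = 1/(-61*(-⅛)) = 1/(61/8) = 8/61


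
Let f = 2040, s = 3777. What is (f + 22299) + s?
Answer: 28116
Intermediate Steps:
(f + 22299) + s = (2040 + 22299) + 3777 = 24339 + 3777 = 28116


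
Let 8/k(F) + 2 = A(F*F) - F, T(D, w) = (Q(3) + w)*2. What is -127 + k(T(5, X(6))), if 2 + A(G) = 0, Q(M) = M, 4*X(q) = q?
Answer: -1659/13 ≈ -127.62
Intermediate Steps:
X(q) = q/4
A(G) = -2 (A(G) = -2 + 0 = -2)
T(D, w) = 6 + 2*w (T(D, w) = (3 + w)*2 = 6 + 2*w)
k(F) = 8/(-4 - F) (k(F) = 8/(-2 + (-2 - F)) = 8/(-4 - F))
-127 + k(T(5, X(6))) = -127 - 8/(4 + (6 + 2*((1/4)*6))) = -127 - 8/(4 + (6 + 2*(3/2))) = -127 - 8/(4 + (6 + 3)) = -127 - 8/(4 + 9) = -127 - 8/13 = -1659/13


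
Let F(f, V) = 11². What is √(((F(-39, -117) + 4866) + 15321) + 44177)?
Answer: 3*√7165 ≈ 253.94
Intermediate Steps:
F(f, V) = 121
√(((F(-39, -117) + 4866) + 15321) + 44177) = √(((121 + 4866) + 15321) + 44177) = √((4987 + 15321) + 44177) = √(20308 + 44177) = √64485 = 3*√7165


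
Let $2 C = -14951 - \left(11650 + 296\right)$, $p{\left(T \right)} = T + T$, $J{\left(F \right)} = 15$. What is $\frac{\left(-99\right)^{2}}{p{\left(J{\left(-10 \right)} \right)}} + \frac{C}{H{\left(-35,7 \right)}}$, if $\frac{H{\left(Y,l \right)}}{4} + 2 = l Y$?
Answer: $\frac{258637}{760} \approx 340.31$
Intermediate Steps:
$p{\left(T \right)} = 2 T$
$H{\left(Y,l \right)} = -8 + 4 Y l$ ($H{\left(Y,l \right)} = -8 + 4 l Y = -8 + 4 Y l$)
$C = - \frac{26897}{2}$ ($C = \frac{-14951 - \left(11650 + 296\right)}{2} = \frac{-14951 - 11946}{2} = \frac{1}{2} \left(-26897\right) = - \frac{26897}{2} \approx -13449.0$)
$\frac{\left(-99\right)^{2}}{p{\left(J{\left(-10 \right)} \right)}} + \frac{C}{H{\left(-35,7 \right)}} = \frac{\left(-99\right)^{2}}{2 \cdot 15} - \frac{26897}{2 \left(-8 + 4 \left(-35\right) 7\right)} = \frac{9801}{30} - \frac{26897}{2 \left(-8 - 980\right)} = 9801 \cdot \frac{1}{30} - \frac{26897}{2 \left(-988\right)} = \frac{3267}{10} - - \frac{2069}{152} = \frac{3267}{10} + \frac{2069}{152} = \frac{258637}{760}$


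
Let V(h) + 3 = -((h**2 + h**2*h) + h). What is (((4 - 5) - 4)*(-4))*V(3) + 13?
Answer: -827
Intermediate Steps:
V(h) = -3 - h - h**2 - h**3 (V(h) = -3 - ((h**2 + h**2*h) + h) = -3 - ((h**2 + h**3) + h) = -3 - (h + h**2 + h**3) = -3 + (-h - h**2 - h**3) = -3 - h - h**2 - h**3)
(((4 - 5) - 4)*(-4))*V(3) + 13 = (((4 - 5) - 4)*(-4))*(-3 - 1*3 - 1*3**2 - 1*3**3) + 13 = ((-1 - 4)*(-4))*(-3 - 3 - 1*9 - 1*27) + 13 = (-5*(-4))*(-3 - 3 - 9 - 27) + 13 = 20*(-42) + 13 = -840 + 13 = -827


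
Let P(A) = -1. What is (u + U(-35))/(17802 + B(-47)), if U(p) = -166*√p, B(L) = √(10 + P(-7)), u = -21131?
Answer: -21131/17805 - 166*I*√35/17805 ≈ -1.1868 - 0.055157*I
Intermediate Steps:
B(L) = 3 (B(L) = √(10 - 1) = √9 = 3)
(u + U(-35))/(17802 + B(-47)) = (-21131 - 166*I*√35)/(17802 + 3) = (-21131 - 166*I*√35)/17805 = (-21131 - 166*I*√35)*(1/17805) = -21131/17805 - 166*I*√35/17805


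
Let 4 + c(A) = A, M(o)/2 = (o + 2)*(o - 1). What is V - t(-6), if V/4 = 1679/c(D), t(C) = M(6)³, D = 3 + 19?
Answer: -4604642/9 ≈ -5.1163e+5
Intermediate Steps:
D = 22
M(o) = 2*(-1 + o)*(2 + o) (M(o) = 2*((o + 2)*(o - 1)) = 2*((2 + o)*(-1 + o)) = 2*((-1 + o)*(2 + o)) = 2*(-1 + o)*(2 + o))
t(C) = 512000 (t(C) = (-4 + 2*6 + 2*6²)³ = (-4 + 12 + 2*36)³ = (-4 + 12 + 72)³ = 80³ = 512000)
c(A) = -4 + A
V = 3358/9 (V = 4*(1679/(-4 + 22)) = 4*(1679/18) = 3358/9 ≈ 373.11)
V - t(-6) = 3358/9 - 1*512000 = 3358/9 - 512000 = -4604642/9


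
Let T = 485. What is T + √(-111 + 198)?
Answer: 485 + √87 ≈ 494.33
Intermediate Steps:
T + √(-111 + 198) = 485 + √(-111 + 198) = 485 + √87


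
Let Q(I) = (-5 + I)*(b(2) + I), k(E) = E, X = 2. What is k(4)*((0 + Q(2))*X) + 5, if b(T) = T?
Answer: -91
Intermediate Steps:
Q(I) = (-5 + I)*(2 + I)
k(4)*((0 + Q(2))*X) + 5 = 4*((0 + (-10 + 2**2 - 3*2))*2) + 5 = 4*((0 + (-10 + 4 - 6))*2) + 5 = 4*((0 - 12)*2) + 5 = 4*(-12*2) + 5 = 4*(-24) + 5 = -96 + 5 = -91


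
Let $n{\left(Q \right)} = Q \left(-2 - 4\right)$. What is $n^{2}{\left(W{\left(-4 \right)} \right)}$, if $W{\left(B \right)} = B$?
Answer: $576$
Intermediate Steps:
$n{\left(Q \right)} = - 6 Q$ ($n{\left(Q \right)} = Q \left(-6\right) = - 6 Q$)
$n^{2}{\left(W{\left(-4 \right)} \right)} = \left(\left(-6\right) \left(-4\right)\right)^{2} = 24^{2} = 576$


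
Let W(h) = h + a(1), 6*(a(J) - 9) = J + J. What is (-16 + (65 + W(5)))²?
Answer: 36100/9 ≈ 4011.1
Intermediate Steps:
a(J) = 9 + J/3 (a(J) = 9 + (J + J)/6 = 9 + (2*J)/6 = 9 + J/3)
W(h) = 28/3 + h (W(h) = h + (9 + (⅓)*1) = h + (9 + ⅓) = h + 28/3 = 28/3 + h)
(-16 + (65 + W(5)))² = (-16 + (65 + (28/3 + 5)))² = (-16 + (65 + 43/3))² = (-16 + 238/3)² = (190/3)² = 36100/9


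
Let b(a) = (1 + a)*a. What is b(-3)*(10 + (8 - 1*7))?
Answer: 66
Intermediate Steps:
b(a) = a*(1 + a)
b(-3)*(10 + (8 - 1*7)) = (-3*(1 - 3))*(10 + (8 - 1*7)) = (-3*(-2))*(10 + (8 - 7)) = 6*(10 + 1) = 6*11 = 66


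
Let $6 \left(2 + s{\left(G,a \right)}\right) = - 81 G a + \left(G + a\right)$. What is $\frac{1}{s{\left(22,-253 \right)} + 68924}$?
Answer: $\frac{2}{288049} \approx 6.9433 \cdot 10^{-6}$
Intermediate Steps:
$s{\left(G,a \right)} = -2 + \frac{G}{6} + \frac{a}{6} - \frac{27 G a}{2}$ ($s{\left(G,a \right)} = -2 + \frac{- 81 G a + \left(G + a\right)}{6} = -2 + \frac{G + a - 81 G a}{6} = -2 + \left(\frac{G}{6} + \frac{a}{6} - \frac{27 G a}{2}\right) = -2 + \frac{G}{6} + \frac{a}{6} - \frac{27 G a}{2}$)
$\frac{1}{s{\left(22,-253 \right)} + 68924} = \frac{1}{\left(-2 + \frac{1}{6} \cdot 22 + \frac{1}{6} \left(-253\right) - 297 \left(-253\right)\right) + 68924} = \frac{1}{\left(-2 + \frac{11}{3} - \frac{253}{6} + 75141\right) + 68924} = \frac{1}{\frac{150201}{2} + 68924} = \frac{1}{\frac{288049}{2}} = \frac{2}{288049}$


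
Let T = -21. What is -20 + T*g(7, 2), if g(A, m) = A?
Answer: -167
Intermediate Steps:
-20 + T*g(7, 2) = -20 - 21*7 = -20 - 147 = -167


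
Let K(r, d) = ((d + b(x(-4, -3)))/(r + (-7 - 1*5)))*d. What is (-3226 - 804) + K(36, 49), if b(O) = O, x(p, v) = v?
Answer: -47233/12 ≈ -3936.1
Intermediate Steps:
K(r, d) = d*(-3 + d)/(-12 + r) (K(r, d) = ((d - 3)/(r + (-7 - 1*5)))*d = ((-3 + d)/(r + (-7 - 5)))*d = ((-3 + d)/(r - 12))*d = ((-3 + d)/(-12 + r))*d = d*(-3 + d)/(-12 + r))
(-3226 - 804) + K(36, 49) = (-3226 - 804) + 49*(-3 + 49)/(-12 + 36) = -4030 + 49*46/24 = -4030 + 49*(1/24)*46 = -4030 + 1127/12 = -47233/12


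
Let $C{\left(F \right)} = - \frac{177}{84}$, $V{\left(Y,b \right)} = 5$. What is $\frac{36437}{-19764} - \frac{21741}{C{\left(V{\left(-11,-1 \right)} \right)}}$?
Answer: $\frac{12029145689}{1166076} \approx 10316.0$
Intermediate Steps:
$C{\left(F \right)} = - \frac{59}{28}$ ($C{\left(F \right)} = \left(-177\right) \frac{1}{84} = - \frac{59}{28}$)
$\frac{36437}{-19764} - \frac{21741}{C{\left(V{\left(-11,-1 \right)} \right)}} = \frac{36437}{-19764} - \frac{21741}{- \frac{59}{28}} = 36437 \left(- \frac{1}{19764}\right) - - \frac{608748}{59} = - \frac{36437}{19764} + \frac{608748}{59} = \frac{12029145689}{1166076}$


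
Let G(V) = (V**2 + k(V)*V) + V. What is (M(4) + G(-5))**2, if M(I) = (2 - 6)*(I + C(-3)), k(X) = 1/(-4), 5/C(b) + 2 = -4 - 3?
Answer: 72361/1296 ≈ 55.834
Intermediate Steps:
C(b) = -5/9 (C(b) = 5/(-2 + (-4 - 3)) = 5/(-2 - 7) = 5/(-9) = 5*(-1/9) = -5/9)
k(X) = -1/4 (k(X) = 1*(-1/4) = -1/4)
G(V) = V**2 + 3*V/4 (G(V) = (V**2 - V/4) + V = V**2 + 3*V/4)
M(I) = 20/9 - 4*I (M(I) = (2 - 6)*(I - 5/9) = -4*(-5/9 + I) = 20/9 - 4*I)
(M(4) + G(-5))**2 = ((20/9 - 4*4) + (1/4)*(-5)*(3 + 4*(-5)))**2 = ((20/9 - 16) + (1/4)*(-5)*(3 - 20))**2 = (-124/9 + (1/4)*(-5)*(-17))**2 = (-124/9 + 85/4)**2 = (269/36)**2 = 72361/1296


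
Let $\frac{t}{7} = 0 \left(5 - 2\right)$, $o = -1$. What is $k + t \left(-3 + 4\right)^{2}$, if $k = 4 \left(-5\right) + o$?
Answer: $-21$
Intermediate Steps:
$k = -21$ ($k = 4 \left(-5\right) - 1 = -20 - 1 = -21$)
$t = 0$ ($t = 7 \cdot 0 \left(5 - 2\right) = 7 \cdot 0 \cdot 3 = 7 \cdot 0 = 0$)
$k + t \left(-3 + 4\right)^{2} = -21 + 0 \left(-3 + 4\right)^{2} = -21 + 0 \cdot 1^{2} = -21 + 0 \cdot 1 = -21 + 0 = -21$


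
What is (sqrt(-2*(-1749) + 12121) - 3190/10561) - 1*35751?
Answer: -377569501/10561 + sqrt(15619) ≈ -35626.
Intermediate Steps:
(sqrt(-2*(-1749) + 12121) - 3190/10561) - 1*35751 = (sqrt(3498 + 12121) - 3190*1/10561) - 35751 = (sqrt(15619) - 3190/10561) - 35751 = (-3190/10561 + sqrt(15619)) - 35751 = -377569501/10561 + sqrt(15619)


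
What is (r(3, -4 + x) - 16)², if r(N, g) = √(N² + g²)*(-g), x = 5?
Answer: (16 + √10)² ≈ 367.19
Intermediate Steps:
r(N, g) = -g*√(N² + g²)
(r(3, -4 + x) - 16)² = (-(-4 + 5)*√(3² + (-4 + 5)²) - 16)² = (-1*1*√(9 + 1²) - 16)² = (-1*1*√(9 + 1) - 16)² = (-1*1*√10 - 16)² = (-√10 - 16)² = (-16 - √10)²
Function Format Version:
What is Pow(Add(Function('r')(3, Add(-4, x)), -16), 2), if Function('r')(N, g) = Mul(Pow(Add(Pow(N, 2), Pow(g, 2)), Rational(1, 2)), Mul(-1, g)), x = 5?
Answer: Pow(Add(16, Pow(10, Rational(1, 2))), 2) ≈ 367.19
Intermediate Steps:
Function('r')(N, g) = Mul(-1, g, Pow(Add(Pow(N, 2), Pow(g, 2)), Rational(1, 2)))
Pow(Add(Function('r')(3, Add(-4, x)), -16), 2) = Pow(Add(Mul(-1, Add(-4, 5), Pow(Add(Pow(3, 2), Pow(Add(-4, 5), 2)), Rational(1, 2))), -16), 2) = Pow(Add(Mul(-1, 1, Pow(Add(9, Pow(1, 2)), Rational(1, 2))), -16), 2) = Pow(Add(Mul(-1, 1, Pow(Add(9, 1), Rational(1, 2))), -16), 2) = Pow(Add(Mul(-1, 1, Pow(10, Rational(1, 2))), -16), 2) = Pow(Add(Mul(-1, Pow(10, Rational(1, 2))), -16), 2) = Pow(Add(-16, Mul(-1, Pow(10, Rational(1, 2)))), 2)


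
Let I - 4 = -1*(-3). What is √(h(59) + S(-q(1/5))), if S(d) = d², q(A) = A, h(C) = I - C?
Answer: I*√1299/5 ≈ 7.2083*I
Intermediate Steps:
I = 7 (I = 4 - 1*(-3) = 4 + 3 = 7)
h(C) = 7 - C
√(h(59) + S(-q(1/5))) = √((7 - 1*59) + (-1/5)²) = √((7 - 59) + (-1*⅕)²) = √(-52 + (-⅕)²) = √(-52 + 1/25) = √(-1299/25) = I*√1299/5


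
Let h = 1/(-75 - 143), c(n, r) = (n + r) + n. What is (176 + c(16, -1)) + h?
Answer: 45125/218 ≈ 207.00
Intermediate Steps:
c(n, r) = r + 2*n
h = -1/218 (h = 1/(-218) = -1/218 ≈ -0.0045872)
(176 + c(16, -1)) + h = (176 + (-1 + 2*16)) - 1/218 = (176 + (-1 + 32)) - 1/218 = (176 + 31) - 1/218 = 207 - 1/218 = 45125/218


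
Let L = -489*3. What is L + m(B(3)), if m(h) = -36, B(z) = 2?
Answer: -1503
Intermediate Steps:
L = -1467
L + m(B(3)) = -1467 - 36 = -1503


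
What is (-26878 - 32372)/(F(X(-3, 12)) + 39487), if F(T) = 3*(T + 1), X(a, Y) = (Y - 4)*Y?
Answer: -29625/19889 ≈ -1.4895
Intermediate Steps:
X(a, Y) = Y*(-4 + Y) (X(a, Y) = (-4 + Y)*Y = Y*(-4 + Y))
F(T) = 3 + 3*T (F(T) = 3*(1 + T) = 3 + 3*T)
(-26878 - 32372)/(F(X(-3, 12)) + 39487) = (-26878 - 32372)/((3 + 3*(12*(-4 + 12))) + 39487) = -59250/((3 + 3*(12*8)) + 39487) = -59250/((3 + 3*96) + 39487) = -59250/((3 + 288) + 39487) = -59250/(291 + 39487) = -59250/39778 = -59250*1/39778 = -29625/19889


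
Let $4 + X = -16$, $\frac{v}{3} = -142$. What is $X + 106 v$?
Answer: $-45176$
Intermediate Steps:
$v = -426$ ($v = 3 \left(-142\right) = -426$)
$X = -20$ ($X = -4 - 16 = -20$)
$X + 106 v = -20 + 106 \left(-426\right) = -20 - 45156 = -45176$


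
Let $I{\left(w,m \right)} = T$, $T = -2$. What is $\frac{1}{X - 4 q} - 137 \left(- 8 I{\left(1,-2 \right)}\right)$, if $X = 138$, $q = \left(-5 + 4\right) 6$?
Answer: $- \frac{355103}{162} \approx -2192.0$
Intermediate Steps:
$I{\left(w,m \right)} = -2$
$q = -6$ ($q = \left(-1\right) 6 = -6$)
$\frac{1}{X - 4 q} - 137 \left(- 8 I{\left(1,-2 \right)}\right) = \frac{1}{138 - -24} - 137 \left(\left(-8\right) \left(-2\right)\right) = \frac{1}{138 + 24} - 2192 = \frac{1}{162} - 2192 = - \frac{355103}{162}$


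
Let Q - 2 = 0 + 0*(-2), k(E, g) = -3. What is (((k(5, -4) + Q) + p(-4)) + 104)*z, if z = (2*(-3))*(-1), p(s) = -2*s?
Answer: 666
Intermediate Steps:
Q = 2 (Q = 2 + (0 + 0*(-2)) = 2 + (0 + 0) = 2 + 0 = 2)
z = 6 (z = -6*(-1) = 6)
(((k(5, -4) + Q) + p(-4)) + 104)*z = (((-3 + 2) - 2*(-4)) + 104)*6 = ((-1 + 8) + 104)*6 = (7 + 104)*6 = 111*6 = 666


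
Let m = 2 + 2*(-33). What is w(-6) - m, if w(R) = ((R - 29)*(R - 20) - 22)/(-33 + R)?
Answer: 536/13 ≈ 41.231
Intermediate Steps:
w(R) = (-22 + (-29 + R)*(-20 + R))/(-33 + R) (w(R) = ((-29 + R)*(-20 + R) - 22)/(-33 + R) = (-22 + (-29 + R)*(-20 + R))/(-33 + R))
m = -64 (m = 2 - 66 = -64)
w(-6) - m = (558 + (-6)² - 49*(-6))/(-33 - 6) - 1*(-64) = (558 + 36 + 294)/(-39) + 64 = -1/39*888 + 64 = -296/13 + 64 = 536/13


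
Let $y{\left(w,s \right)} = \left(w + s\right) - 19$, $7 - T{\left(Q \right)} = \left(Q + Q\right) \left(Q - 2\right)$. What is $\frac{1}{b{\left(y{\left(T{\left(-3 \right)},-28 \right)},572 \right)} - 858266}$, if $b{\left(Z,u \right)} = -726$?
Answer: $- \frac{1}{858992} \approx -1.1642 \cdot 10^{-6}$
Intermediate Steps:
$T{\left(Q \right)} = 7 - 2 Q \left(-2 + Q\right)$ ($T{\left(Q \right)} = 7 - \left(Q + Q\right) \left(Q - 2\right) = 7 - 2 Q \left(-2 + Q\right)$)
$y{\left(w,s \right)} = -19 + s + w$ ($y{\left(w,s \right)} = \left(s + w\right) - 19 = -19 + s + w$)
$\frac{1}{b{\left(y{\left(T{\left(-3 \right)},-28 \right)},572 \right)} - 858266} = \frac{1}{-726 - 858266} = \frac{1}{-858992} = - \frac{1}{858992}$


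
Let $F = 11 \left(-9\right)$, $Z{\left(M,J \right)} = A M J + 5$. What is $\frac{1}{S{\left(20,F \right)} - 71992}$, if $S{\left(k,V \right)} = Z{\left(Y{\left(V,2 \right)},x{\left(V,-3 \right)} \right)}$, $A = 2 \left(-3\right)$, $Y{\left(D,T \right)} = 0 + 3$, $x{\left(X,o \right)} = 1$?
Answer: $- \frac{1}{72005} \approx -1.3888 \cdot 10^{-5}$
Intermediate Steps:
$Y{\left(D,T \right)} = 3$
$A = -6$
$Z{\left(M,J \right)} = 5 - 6 J M$ ($Z{\left(M,J \right)} = - 6 M J + 5 = - 6 J M + 5 = 5 - 6 J M$)
$F = -99$
$S{\left(k,V \right)} = -13$ ($S{\left(k,V \right)} = 5 - 6 \cdot 3 = 5 - 18 = -13$)
$\frac{1}{S{\left(20,F \right)} - 71992} = \frac{1}{-13 - 71992} = \frac{1}{-72005} = - \frac{1}{72005}$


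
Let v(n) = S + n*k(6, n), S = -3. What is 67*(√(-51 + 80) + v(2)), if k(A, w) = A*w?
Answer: 1407 + 67*√29 ≈ 1767.8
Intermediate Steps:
v(n) = -3 + 6*n² (v(n) = -3 + n*(6*n) = -3 + 6*n²)
67*(√(-51 + 80) + v(2)) = 67*(√(-51 + 80) + (-3 + 6*2²)) = 67*(√29 + (-3 + 6*4)) = 67*(√29 + (-3 + 24)) = 67*(√29 + 21) = 67*(21 + √29) = 1407 + 67*√29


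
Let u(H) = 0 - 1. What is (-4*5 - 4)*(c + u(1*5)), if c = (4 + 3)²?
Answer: -1152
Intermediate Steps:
c = 49 (c = 7² = 49)
u(H) = -1
(-4*5 - 4)*(c + u(1*5)) = (-4*5 - 4)*(49 - 1) = (-20 - 4)*48 = -24*48 = -1152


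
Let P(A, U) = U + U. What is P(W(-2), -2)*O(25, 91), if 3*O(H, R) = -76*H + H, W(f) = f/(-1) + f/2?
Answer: 2500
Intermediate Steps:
W(f) = -f/2 (W(f) = f*(-1) + f*(½) = -f + f/2 = -f/2)
P(A, U) = 2*U
O(H, R) = -25*H (O(H, R) = (-76*H + H)/3 = (-75*H)/3 = -25*H)
P(W(-2), -2)*O(25, 91) = (2*(-2))*(-25*25) = -4*(-625) = 2500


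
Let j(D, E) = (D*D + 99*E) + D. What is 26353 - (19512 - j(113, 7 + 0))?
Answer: 20416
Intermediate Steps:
j(D, E) = D + D² + 99*E (j(D, E) = (D² + 99*E) + D = D + D² + 99*E)
26353 - (19512 - j(113, 7 + 0)) = 26353 - (19512 - (113 + 113² + 99*(7 + 0))) = 26353 - (19512 - (113 + 12769 + 99*7)) = 26353 - (19512 - (113 + 12769 + 693)) = 26353 - (19512 - 1*13575) = 26353 - (19512 - 13575) = 26353 - 1*5937 = 26353 - 5937 = 20416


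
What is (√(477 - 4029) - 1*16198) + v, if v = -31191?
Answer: -47389 + 4*I*√222 ≈ -47389.0 + 59.599*I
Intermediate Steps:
(√(477 - 4029) - 1*16198) + v = (√(477 - 4029) - 1*16198) - 31191 = (√(-3552) - 16198) - 31191 = (4*I*√222 - 16198) - 31191 = (-16198 + 4*I*√222) - 31191 = -47389 + 4*I*√222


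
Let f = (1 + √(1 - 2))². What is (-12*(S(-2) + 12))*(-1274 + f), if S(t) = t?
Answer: 152880 - 240*I ≈ 1.5288e+5 - 240.0*I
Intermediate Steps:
f = (1 + I)² (f = (1 + √(-1))² = (1 + I)² ≈ 2.0*I)
(-12*(S(-2) + 12))*(-1274 + f) = (-12*(-2 + 12))*(-1274 + 2*I) = (-12*10)*(-1274 + 2*I) = -120*(-1274 + 2*I) = 152880 - 240*I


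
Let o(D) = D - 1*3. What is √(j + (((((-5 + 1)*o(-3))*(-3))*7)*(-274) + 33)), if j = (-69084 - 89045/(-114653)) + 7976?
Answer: √8367563324694/10423 ≈ 277.53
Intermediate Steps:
o(D) = -3 + D (o(D) = D - 3 = -3 + D)
j = -636920589/10423 (j = (-69084 - 89045*(-1/114653)) + 7976 = (-69084 + 8095/10423) + 7976 = -720054437/10423 + 7976 = -636920589/10423 ≈ -61107.)
√(j + (((((-5 + 1)*o(-3))*(-3))*7)*(-274) + 33)) = √(-636920589/10423 + (((((-5 + 1)*(-3 - 3))*(-3))*7)*(-274) + 33)) = √(-636920589/10423 + (((-4*(-6)*(-3))*7)*(-274) + 33)) = √(-636920589/10423 + (((24*(-3))*7)*(-274) + 33)) = √(-636920589/10423 + (-72*7*(-274) + 33)) = √(-636920589/10423 + (-504*(-274) + 33)) = √(-636920589/10423 + (138096 + 33)) = √(-636920589/10423 + 138129) = √(802797978/10423) = √8367563324694/10423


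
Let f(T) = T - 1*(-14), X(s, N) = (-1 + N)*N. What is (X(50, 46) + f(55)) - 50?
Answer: 2089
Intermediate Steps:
X(s, N) = N*(-1 + N)
f(T) = 14 + T (f(T) = T + 14 = 14 + T)
(X(50, 46) + f(55)) - 50 = (46*(-1 + 46) + (14 + 55)) - 50 = (46*45 + 69) - 50 = (2070 + 69) - 50 = 2139 - 50 = 2089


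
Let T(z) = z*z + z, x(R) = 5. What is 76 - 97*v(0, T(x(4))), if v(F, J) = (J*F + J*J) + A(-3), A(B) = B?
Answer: -86933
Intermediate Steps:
T(z) = z + z**2 (T(z) = z**2 + z = z + z**2)
v(F, J) = -3 + J**2 + F*J (v(F, J) = (J*F + J*J) - 3 = (F*J + J**2) - 3 = (J**2 + F*J) - 3 = -3 + J**2 + F*J)
76 - 97*v(0, T(x(4))) = 76 - 97*(-3 + (5*(1 + 5))**2 + 0*(5*(1 + 5))) = 76 - 97*(-3 + (5*6)**2 + 0*(5*6)) = 76 - 97*(-3 + 30**2 + 0*30) = 76 - 97*(-3 + 900 + 0) = 76 - 97*897 = 76 - 87009 = -86933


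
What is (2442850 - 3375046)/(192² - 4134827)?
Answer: 932196/4097963 ≈ 0.22748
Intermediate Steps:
(2442850 - 3375046)/(192² - 4134827) = -932196/(36864 - 4134827) = -932196/(-4097963) = -932196*(-1/4097963) = 932196/4097963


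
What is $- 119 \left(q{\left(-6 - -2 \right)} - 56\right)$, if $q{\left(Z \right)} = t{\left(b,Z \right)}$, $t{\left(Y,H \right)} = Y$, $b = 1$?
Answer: $6545$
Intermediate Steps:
$q{\left(Z \right)} = 1$
$- 119 \left(q{\left(-6 - -2 \right)} - 56\right) = - 119 \left(1 - 56\right) = \left(-119\right) \left(-55\right) = 6545$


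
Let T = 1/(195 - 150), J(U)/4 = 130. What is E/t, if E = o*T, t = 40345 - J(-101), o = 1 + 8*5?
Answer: 41/1792125 ≈ 2.2878e-5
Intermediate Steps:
o = 41 (o = 1 + 40 = 41)
J(U) = 520 (J(U) = 4*130 = 520)
T = 1/45 ≈ 0.022222
t = 39825 (t = 40345 - 1*520 = 40345 - 520 = 39825)
E = 41/45 (E = 41*(1/45) = 41/45 ≈ 0.91111)
E/t = (41/45)/39825 = (41/45)*(1/39825) = 41/1792125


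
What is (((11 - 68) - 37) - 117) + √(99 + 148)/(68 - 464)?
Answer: -211 - √247/396 ≈ -211.04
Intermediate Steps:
(((11 - 68) - 37) - 117) + √(99 + 148)/(68 - 464) = ((-57 - 37) - 117) + √247/(-396) = (-94 - 117) + √247*(-1/396) = -211 - √247/396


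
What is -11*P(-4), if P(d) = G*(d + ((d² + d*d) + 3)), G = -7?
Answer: 2387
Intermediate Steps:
P(d) = -21 - 14*d² - 7*d (P(d) = -7*(d + ((d² + d*d) + 3)) = -7*(d + ((d² + d²) + 3)) = -7*(d + (2*d² + 3)) = -7*(d + (3 + 2*d²)) = -7*(3 + d + 2*d²) = -21 - 14*d² - 7*d)
-11*P(-4) = -11*(-21 - 14*(-4)² - 7*(-4)) = -11*(-21 - 14*16 + 28) = -11*(-21 - 224 + 28) = -11*(-217) = 2387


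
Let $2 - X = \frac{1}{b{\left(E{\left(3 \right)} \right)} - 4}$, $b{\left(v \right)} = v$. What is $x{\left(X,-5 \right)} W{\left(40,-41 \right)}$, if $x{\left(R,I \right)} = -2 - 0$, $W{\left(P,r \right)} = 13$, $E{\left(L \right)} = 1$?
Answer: $-26$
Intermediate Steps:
$X = \frac{7}{3}$ ($X = 2 - \frac{1}{1 - 4} = 2 - \frac{1}{-3} = 2 - - \frac{1}{3} = 2 + \frac{1}{3} = \frac{7}{3} \approx 2.3333$)
$x{\left(R,I \right)} = -2$ ($x{\left(R,I \right)} = -2 + 0 = -2$)
$x{\left(X,-5 \right)} W{\left(40,-41 \right)} = \left(-2\right) 13 = -26$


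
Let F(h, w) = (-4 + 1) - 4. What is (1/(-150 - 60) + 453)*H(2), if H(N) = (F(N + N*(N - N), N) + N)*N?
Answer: -95129/21 ≈ -4530.0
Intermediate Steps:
F(h, w) = -7 (F(h, w) = -3 - 4 = -7)
H(N) = N*(-7 + N) (H(N) = (-7 + N)*N = N*(-7 + N))
(1/(-150 - 60) + 453)*H(2) = (1/(-150 - 60) + 453)*(2*(-7 + 2)) = (1/(-210) + 453)*(2*(-5)) = (-1/210 + 453)*(-10) = (95129/210)*(-10) = -95129/21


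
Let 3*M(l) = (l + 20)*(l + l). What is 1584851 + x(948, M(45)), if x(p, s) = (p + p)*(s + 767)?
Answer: 6736283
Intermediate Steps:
M(l) = 2*l*(20 + l)/3 (M(l) = ((l + 20)*(l + l))/3 = ((20 + l)*(2*l))/3 = (2*l*(20 + l))/3 = 2*l*(20 + l)/3)
x(p, s) = 2*p*(767 + s) (x(p, s) = (2*p)*(767 + s) = 2*p*(767 + s))
1584851 + x(948, M(45)) = 1584851 + 2*948*(767 + (⅔)*45*(20 + 45)) = 1584851 + 2*948*(767 + (⅔)*45*65) = 1584851 + 2*948*(767 + 1950) = 1584851 + 2*948*2717 = 1584851 + 5151432 = 6736283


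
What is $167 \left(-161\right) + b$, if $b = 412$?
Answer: $-26475$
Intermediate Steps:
$167 \left(-161\right) + b = 167 \left(-161\right) + 412 = -26887 + 412 = -26475$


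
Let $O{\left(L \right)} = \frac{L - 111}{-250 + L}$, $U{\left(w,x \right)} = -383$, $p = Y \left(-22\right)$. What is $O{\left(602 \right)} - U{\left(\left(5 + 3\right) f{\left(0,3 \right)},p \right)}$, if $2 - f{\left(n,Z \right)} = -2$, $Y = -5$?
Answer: $\frac{135307}{352} \approx 384.4$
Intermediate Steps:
$f{\left(n,Z \right)} = 4$ ($f{\left(n,Z \right)} = 2 - -2 = 2 + 2 = 4$)
$p = 110$ ($p = \left(-5\right) \left(-22\right) = 110$)
$O{\left(L \right)} = \frac{-111 + L}{-250 + L}$
$O{\left(602 \right)} - U{\left(\left(5 + 3\right) f{\left(0,3 \right)},p \right)} = \frac{-111 + 602}{-250 + 602} - -383 = \frac{1}{352} \cdot 491 + 383 = \frac{491}{352} + 383 = \frac{135307}{352}$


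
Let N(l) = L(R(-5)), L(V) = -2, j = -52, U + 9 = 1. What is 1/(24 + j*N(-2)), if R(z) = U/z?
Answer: 1/128 ≈ 0.0078125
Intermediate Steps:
U = -8 (U = -9 + 1 = -8)
R(z) = -8/z
N(l) = -2
1/(24 + j*N(-2)) = 1/(24 - 52*(-2)) = 1/(24 + 104) = 1/128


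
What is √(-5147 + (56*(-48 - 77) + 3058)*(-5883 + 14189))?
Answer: I*√32747399 ≈ 5722.5*I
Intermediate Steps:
√(-5147 + (56*(-48 - 77) + 3058)*(-5883 + 14189)) = √(-5147 + (56*(-125) + 3058)*8306) = √(-5147 + (-7000 + 3058)*8306) = √(-5147 - 3942*8306) = √(-5147 - 32742252) = √(-32747399) = I*√32747399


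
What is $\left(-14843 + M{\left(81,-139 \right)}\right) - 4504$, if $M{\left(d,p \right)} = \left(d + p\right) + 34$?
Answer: $-19371$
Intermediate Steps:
$M{\left(d,p \right)} = 34 + d + p$
$\left(-14843 + M{\left(81,-139 \right)}\right) - 4504 = \left(-14843 + \left(34 + 81 - 139\right)\right) - 4504 = \left(-14843 - 24\right) - 4504 = -14867 - 4504 = -19371$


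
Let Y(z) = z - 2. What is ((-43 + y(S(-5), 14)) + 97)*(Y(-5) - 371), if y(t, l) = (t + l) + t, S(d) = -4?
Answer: -22680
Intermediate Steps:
Y(z) = -2 + z
y(t, l) = l + 2*t (y(t, l) = (l + t) + t = l + 2*t)
((-43 + y(S(-5), 14)) + 97)*(Y(-5) - 371) = ((-43 + (14 + 2*(-4))) + 97)*((-2 - 5) - 371) = ((-43 + (14 - 8)) + 97)*(-7 - 371) = ((-43 + 6) + 97)*(-378) = (-37 + 97)*(-378) = 60*(-378) = -22680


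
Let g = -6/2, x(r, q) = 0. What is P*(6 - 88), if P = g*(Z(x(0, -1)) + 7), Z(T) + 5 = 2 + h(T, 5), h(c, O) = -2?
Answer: 492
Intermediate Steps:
g = -3 (g = -6*1/2 = -3)
Z(T) = -5 (Z(T) = -5 + (2 - 2) = -5 + 0 = -5)
P = -6 (P = -3*(-5 + 7) = -3*2 = -6)
P*(6 - 88) = -6*(6 - 88) = -6*(-82) = 492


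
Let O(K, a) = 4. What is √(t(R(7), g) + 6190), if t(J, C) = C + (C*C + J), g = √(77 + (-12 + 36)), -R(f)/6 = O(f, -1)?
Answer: √(6267 + √101) ≈ 79.228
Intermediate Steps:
R(f) = -24 (R(f) = -6*4 = -24)
g = √101 (g = √(77 + 24) = √101 ≈ 10.050)
t(J, C) = C + J + C² (t(J, C) = C + (C² + J) = C + (J + C²) = C + J + C²)
√(t(R(7), g) + 6190) = √((√101 - 24 + (√101)²) + 6190) = √((√101 - 24 + 101) + 6190) = √((77 + √101) + 6190) = √(6267 + √101)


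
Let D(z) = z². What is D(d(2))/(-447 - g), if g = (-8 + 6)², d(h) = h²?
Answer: -16/451 ≈ -0.035477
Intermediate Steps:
g = 4 (g = (-2)² = 4)
D(d(2))/(-447 - g) = (2²)²/(-447 - 1*4) = 4²/(-447 - 4) = 16/(-451) = 16*(-1/451) = -16/451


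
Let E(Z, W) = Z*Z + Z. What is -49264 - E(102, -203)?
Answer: -59770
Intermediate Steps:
E(Z, W) = Z + Z**2 (E(Z, W) = Z**2 + Z = Z + Z**2)
-49264 - E(102, -203) = -49264 - 102*(1 + 102) = -49264 - 102*103 = -49264 - 1*10506 = -49264 - 10506 = -59770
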